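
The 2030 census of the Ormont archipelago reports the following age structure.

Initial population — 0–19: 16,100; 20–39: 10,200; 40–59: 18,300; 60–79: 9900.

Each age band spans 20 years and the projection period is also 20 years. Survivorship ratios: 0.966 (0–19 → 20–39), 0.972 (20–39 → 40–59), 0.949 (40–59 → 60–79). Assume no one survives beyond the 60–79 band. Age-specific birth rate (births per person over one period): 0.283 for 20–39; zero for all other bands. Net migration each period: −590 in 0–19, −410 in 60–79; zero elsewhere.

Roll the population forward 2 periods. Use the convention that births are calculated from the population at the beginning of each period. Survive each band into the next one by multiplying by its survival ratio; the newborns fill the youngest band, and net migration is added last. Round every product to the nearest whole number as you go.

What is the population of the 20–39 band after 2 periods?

Let band 1 be 0–19 through band 4 = 60–79.
[period 1]
Births: 10200 × 0.283 = 2887
Band 2: 16100 × 0.966 = 15553
Band 3: 10200 × 0.972 = 9914
Band 4: 18300 × 0.949 = 17367
Net migration: Band 1 − 590 → 2297; Band 4 − 410 → 16957
→ [2297, 15553, 9914, 16957]
[period 2]
Births: 15553 × 0.283 = 4401
Band 2: 2297 × 0.966 = 2219
Band 3: 15553 × 0.972 = 15118
Band 4: 9914 × 0.949 = 9408
Net migration: Band 1 − 590 → 3811; Band 4 − 410 → 8998
→ [3811, 2219, 15118, 8998]

2219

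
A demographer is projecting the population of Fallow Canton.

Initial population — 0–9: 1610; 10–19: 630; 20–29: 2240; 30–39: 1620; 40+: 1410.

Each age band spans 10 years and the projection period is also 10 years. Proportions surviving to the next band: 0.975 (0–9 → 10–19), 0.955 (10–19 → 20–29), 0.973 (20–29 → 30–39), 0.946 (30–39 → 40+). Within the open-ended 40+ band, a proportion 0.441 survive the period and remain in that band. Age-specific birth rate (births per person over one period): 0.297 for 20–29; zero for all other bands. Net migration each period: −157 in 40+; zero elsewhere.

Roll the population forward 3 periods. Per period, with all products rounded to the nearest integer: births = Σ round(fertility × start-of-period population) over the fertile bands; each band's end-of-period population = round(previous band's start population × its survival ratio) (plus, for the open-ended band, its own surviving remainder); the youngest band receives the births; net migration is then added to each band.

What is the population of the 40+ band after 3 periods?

1626

Period 1:
Births: 2240 * 0.297 = 665
10–19: 1610 * 0.975 = 1570
20–29: 630 * 0.955 = 602
30–39: 2240 * 0.973 = 2180
40+: 1620 * 0.946 + 1410 * 0.441 = 1533 + 622 = 2155
Net migration: 40+ − 157 → 1998
→ [665, 1570, 602, 2180, 1998]
Period 2:
Births: 602 * 0.297 = 179
10–19: 665 * 0.975 = 648
20–29: 1570 * 0.955 = 1499
30–39: 602 * 0.973 = 586
40+: 2180 * 0.946 + 1998 * 0.441 = 2062 + 881 = 2943
Net migration: 40+ − 157 → 2786
→ [179, 648, 1499, 586, 2786]
Period 3:
Births: 1499 * 0.297 = 445
10–19: 179 * 0.975 = 175
20–29: 648 * 0.955 = 619
30–39: 1499 * 0.973 = 1459
40+: 586 * 0.946 + 2786 * 0.441 = 554 + 1229 = 1783
Net migration: 40+ − 157 → 1626
→ [445, 175, 619, 1459, 1626]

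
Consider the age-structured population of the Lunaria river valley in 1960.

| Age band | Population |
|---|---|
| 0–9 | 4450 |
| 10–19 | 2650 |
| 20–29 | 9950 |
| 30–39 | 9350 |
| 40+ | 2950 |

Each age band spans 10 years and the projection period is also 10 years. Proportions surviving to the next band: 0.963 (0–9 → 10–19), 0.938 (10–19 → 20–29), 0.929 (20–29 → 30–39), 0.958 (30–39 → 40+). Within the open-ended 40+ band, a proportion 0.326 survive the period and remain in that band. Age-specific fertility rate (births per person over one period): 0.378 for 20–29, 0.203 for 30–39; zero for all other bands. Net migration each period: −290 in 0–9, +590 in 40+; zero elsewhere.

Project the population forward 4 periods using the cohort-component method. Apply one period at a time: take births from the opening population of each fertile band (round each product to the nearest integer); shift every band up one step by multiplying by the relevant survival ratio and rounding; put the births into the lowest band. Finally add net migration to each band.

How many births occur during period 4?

2591

After projecting period 1:
Births: 9950 * 0.378 = 3761 ; 9350 * 0.203 = 1898 — total 5659
10–19: 4450 * 0.963 = 4285
20–29: 2650 * 0.938 = 2486
30–39: 9950 * 0.929 = 9244
40+: 9350 * 0.958 + 2950 * 0.326 = 8957 + 962 = 9919
Net migration: 0–9 − 290 → 5369; 40+ + 590 → 10509
→ [5369, 4285, 2486, 9244, 10509]
After projecting period 2:
Births: 2486 * 0.378 = 940 ; 9244 * 0.203 = 1877 — total 2817
10–19: 5369 * 0.963 = 5170
20–29: 4285 * 0.938 = 4019
30–39: 2486 * 0.929 = 2309
40+: 9244 * 0.958 + 10509 * 0.326 = 8856 + 3426 = 12282
Net migration: 0–9 − 290 → 2527; 40+ + 590 → 12872
→ [2527, 5170, 4019, 2309, 12872]
After projecting period 3:
Births: 4019 * 0.378 = 1519 ; 2309 * 0.203 = 469 — total 1988
10–19: 2527 * 0.963 = 2434
20–29: 5170 * 0.938 = 4849
30–39: 4019 * 0.929 = 3734
40+: 2309 * 0.958 + 12872 * 0.326 = 2212 + 4196 = 6408
Net migration: 0–9 − 290 → 1698; 40+ + 590 → 6998
→ [1698, 2434, 4849, 3734, 6998]
After projecting period 4:
Births: 4849 * 0.378 = 1833 ; 3734 * 0.203 = 758 — total 2591
10–19: 1698 * 0.963 = 1635
20–29: 2434 * 0.938 = 2283
30–39: 4849 * 0.929 = 4505
40+: 3734 * 0.958 + 6998 * 0.326 = 3577 + 2281 = 5858
Net migration: 0–9 − 290 → 2301; 40+ + 590 → 6448
→ [2301, 1635, 2283, 4505, 6448]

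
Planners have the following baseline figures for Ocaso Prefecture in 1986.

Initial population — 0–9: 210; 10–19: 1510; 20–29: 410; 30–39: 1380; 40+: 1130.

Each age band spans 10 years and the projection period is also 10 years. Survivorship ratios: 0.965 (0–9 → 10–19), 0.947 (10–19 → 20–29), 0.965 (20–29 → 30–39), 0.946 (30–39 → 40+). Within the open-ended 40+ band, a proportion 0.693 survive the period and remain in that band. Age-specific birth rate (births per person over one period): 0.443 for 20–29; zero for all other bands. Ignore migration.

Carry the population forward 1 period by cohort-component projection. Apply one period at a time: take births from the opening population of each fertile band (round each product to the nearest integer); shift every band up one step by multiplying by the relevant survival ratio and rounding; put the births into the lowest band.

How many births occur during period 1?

Period 1.
Births: 410 × 0.443 = 182
10–19: 210 × 0.965 = 203
20–29: 1510 × 0.947 = 1430
30–39: 410 × 0.965 = 396
40+: 1380 × 0.946 + 1130 × 0.693 = 1305 + 783 = 2088
End of period: [182, 203, 1430, 396, 2088]

182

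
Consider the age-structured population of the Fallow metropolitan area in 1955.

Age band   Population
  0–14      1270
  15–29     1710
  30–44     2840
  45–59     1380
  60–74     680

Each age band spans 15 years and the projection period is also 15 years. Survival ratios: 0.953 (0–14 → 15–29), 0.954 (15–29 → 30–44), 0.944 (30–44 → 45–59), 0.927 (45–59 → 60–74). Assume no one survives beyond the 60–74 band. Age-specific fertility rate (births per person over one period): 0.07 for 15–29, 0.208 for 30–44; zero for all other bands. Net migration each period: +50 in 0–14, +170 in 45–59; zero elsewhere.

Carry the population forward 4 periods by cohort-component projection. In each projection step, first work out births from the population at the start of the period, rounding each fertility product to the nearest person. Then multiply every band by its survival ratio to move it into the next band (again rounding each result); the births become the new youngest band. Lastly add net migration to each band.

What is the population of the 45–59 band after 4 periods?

— Period 1 —
Births: 1710 × 0.07 = 120 ; 2840 × 0.208 = 591 → total 711
15–29: 1270 × 0.953 = 1210
30–44: 1710 × 0.954 = 1631
45–59: 2840 × 0.944 = 2681
60–74: 1380 × 0.927 = 1279
Net migration: 0–14 + 50 → 761; 45–59 + 170 → 2851
End of period: [761, 1210, 1631, 2851, 1279]
— Period 2 —
Births: 1210 × 0.07 = 85 ; 1631 × 0.208 = 339 → total 424
15–29: 761 × 0.953 = 725
30–44: 1210 × 0.954 = 1154
45–59: 1631 × 0.944 = 1540
60–74: 2851 × 0.927 = 2643
Net migration: 0–14 + 50 → 474; 45–59 + 170 → 1710
End of period: [474, 725, 1154, 1710, 2643]
— Period 3 —
Births: 725 × 0.07 = 51 ; 1154 × 0.208 = 240 → total 291
15–29: 474 × 0.953 = 452
30–44: 725 × 0.954 = 692
45–59: 1154 × 0.944 = 1089
60–74: 1710 × 0.927 = 1585
Net migration: 0–14 + 50 → 341; 45–59 + 170 → 1259
End of period: [341, 452, 692, 1259, 1585]
— Period 4 —
Births: 452 × 0.07 = 32 ; 692 × 0.208 = 144 → total 176
15–29: 341 × 0.953 = 325
30–44: 452 × 0.954 = 431
45–59: 692 × 0.944 = 653
60–74: 1259 × 0.927 = 1167
Net migration: 0–14 + 50 → 226; 45–59 + 170 → 823
End of period: [226, 325, 431, 823, 1167]

823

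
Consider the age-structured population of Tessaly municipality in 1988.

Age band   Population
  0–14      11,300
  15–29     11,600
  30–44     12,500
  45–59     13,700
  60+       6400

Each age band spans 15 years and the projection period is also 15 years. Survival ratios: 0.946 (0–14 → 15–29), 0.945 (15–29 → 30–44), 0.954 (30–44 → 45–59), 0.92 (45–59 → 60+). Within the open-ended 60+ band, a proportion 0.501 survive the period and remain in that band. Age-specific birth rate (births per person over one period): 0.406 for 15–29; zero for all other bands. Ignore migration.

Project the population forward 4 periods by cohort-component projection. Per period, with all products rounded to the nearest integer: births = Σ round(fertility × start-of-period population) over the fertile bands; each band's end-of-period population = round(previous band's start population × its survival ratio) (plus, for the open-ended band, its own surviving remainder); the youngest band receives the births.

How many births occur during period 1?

4710

— Period 1 —
Births: 11600 × 0.406 = 4710
15–29: 11300 × 0.946 = 10690
30–44: 11600 × 0.945 = 10962
45–59: 12500 × 0.954 = 11925
60+: 13700 × 0.92 + 6400 × 0.501 = 12604 + 3206 = 15810
Population now: 0–14=4710, 15–29=10690, 30–44=10962, 45–59=11925, 60+=15810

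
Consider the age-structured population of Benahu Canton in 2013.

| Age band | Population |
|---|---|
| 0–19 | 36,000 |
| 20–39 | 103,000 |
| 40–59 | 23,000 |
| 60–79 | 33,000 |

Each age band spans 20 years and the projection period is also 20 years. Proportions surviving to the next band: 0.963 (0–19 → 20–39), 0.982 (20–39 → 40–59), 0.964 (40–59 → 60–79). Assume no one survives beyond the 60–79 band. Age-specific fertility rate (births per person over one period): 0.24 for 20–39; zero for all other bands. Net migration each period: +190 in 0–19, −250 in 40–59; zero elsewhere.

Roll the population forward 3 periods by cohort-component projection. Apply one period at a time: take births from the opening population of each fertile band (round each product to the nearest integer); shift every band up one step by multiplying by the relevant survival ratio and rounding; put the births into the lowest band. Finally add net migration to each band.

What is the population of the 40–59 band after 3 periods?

23306

After projecting period 1:
Births: 103000 × 0.24 = 24720
20–39: 36000 × 0.963 = 34668
40–59: 103000 × 0.982 = 101146
60–79: 23000 × 0.964 = 22172
Net migration: 0–19 + 190 → 24910; 40–59 − 250 → 100896
End of period: [24910, 34668, 100896, 22172]
After projecting period 2:
Births: 34668 × 0.24 = 8320
20–39: 24910 × 0.963 = 23988
40–59: 34668 × 0.982 = 34044
60–79: 100896 × 0.964 = 97264
Net migration: 0–19 + 190 → 8510; 40–59 − 250 → 33794
End of period: [8510, 23988, 33794, 97264]
After projecting period 3:
Births: 23988 × 0.24 = 5757
20–39: 8510 × 0.963 = 8195
40–59: 23988 × 0.982 = 23556
60–79: 33794 × 0.964 = 32577
Net migration: 0–19 + 190 → 5947; 40–59 − 250 → 23306
End of period: [5947, 8195, 23306, 32577]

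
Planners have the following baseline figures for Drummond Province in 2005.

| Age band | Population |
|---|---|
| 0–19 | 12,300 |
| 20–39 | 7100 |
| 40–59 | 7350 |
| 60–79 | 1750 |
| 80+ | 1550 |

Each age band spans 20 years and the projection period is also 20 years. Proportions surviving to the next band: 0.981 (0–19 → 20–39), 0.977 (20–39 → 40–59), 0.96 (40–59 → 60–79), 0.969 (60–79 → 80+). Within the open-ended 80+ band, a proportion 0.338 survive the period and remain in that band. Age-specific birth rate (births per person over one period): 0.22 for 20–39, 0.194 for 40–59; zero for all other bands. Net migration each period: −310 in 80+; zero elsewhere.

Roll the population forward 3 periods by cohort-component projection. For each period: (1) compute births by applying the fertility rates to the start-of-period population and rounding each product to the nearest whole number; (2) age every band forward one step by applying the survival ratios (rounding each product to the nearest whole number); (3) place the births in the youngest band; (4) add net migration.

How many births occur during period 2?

Let group 1 be 0–19 through group 5 = 80+.
After projecting period 1:
Births: 7100 × 0.22 = 1562, 7350 × 0.194 = 1426 → total 2988
Group 2: 12300 × 0.981 = 12066
Group 3: 7100 × 0.977 = 6937
Group 4: 7350 × 0.96 = 7056
Group 5: 1750 × 0.969 + 1550 × 0.338 = 1696 + 524 = 2220
Net migration: Group 5 − 310 → 1910
Population now: 0–19=2988, 20–39=12066, 40–59=6937, 60–79=7056, 80+=1910
After projecting period 2:
Births: 12066 × 0.22 = 2655, 6937 × 0.194 = 1346 → total 4001
Group 2: 2988 × 0.981 = 2931
Group 3: 12066 × 0.977 = 11788
Group 4: 6937 × 0.96 = 6660
Group 5: 7056 × 0.969 + 1910 × 0.338 = 6837 + 646 = 7483
Net migration: Group 5 − 310 → 7173
Population now: 0–19=4001, 20–39=2931, 40–59=11788, 60–79=6660, 80+=7173

4001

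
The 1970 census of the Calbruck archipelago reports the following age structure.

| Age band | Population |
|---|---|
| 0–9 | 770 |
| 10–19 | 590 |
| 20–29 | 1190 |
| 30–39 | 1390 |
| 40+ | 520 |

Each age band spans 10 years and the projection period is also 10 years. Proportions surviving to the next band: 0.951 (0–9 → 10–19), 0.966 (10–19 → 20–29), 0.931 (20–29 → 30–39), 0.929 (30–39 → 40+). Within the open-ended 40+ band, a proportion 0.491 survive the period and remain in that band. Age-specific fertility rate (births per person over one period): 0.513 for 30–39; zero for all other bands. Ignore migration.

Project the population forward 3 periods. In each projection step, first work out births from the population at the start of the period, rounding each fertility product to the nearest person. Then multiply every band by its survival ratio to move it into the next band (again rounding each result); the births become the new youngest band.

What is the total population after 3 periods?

Period 1.
Births: 1390 × 0.513 = 713
10–19: 770 × 0.951 = 732
20–29: 590 × 0.966 = 570
30–39: 1190 × 0.931 = 1108
40+: 1390 × 0.929 + 520 × 0.491 = 1291 + 255 = 1546
End of period: [713, 732, 570, 1108, 1546]
Period 2.
Births: 1108 × 0.513 = 568
10–19: 713 × 0.951 = 678
20–29: 732 × 0.966 = 707
30–39: 570 × 0.931 = 531
40+: 1108 × 0.929 + 1546 × 0.491 = 1029 + 759 = 1788
End of period: [568, 678, 707, 531, 1788]
Period 3.
Births: 531 × 0.513 = 272
10–19: 568 × 0.951 = 540
20–29: 678 × 0.966 = 655
30–39: 707 × 0.931 = 658
40+: 531 × 0.929 + 1788 × 0.491 = 493 + 878 = 1371
End of period: [272, 540, 655, 658, 1371]
Total after period 3: 272 + 540 + 655 + 658 + 1371 = 3496

3496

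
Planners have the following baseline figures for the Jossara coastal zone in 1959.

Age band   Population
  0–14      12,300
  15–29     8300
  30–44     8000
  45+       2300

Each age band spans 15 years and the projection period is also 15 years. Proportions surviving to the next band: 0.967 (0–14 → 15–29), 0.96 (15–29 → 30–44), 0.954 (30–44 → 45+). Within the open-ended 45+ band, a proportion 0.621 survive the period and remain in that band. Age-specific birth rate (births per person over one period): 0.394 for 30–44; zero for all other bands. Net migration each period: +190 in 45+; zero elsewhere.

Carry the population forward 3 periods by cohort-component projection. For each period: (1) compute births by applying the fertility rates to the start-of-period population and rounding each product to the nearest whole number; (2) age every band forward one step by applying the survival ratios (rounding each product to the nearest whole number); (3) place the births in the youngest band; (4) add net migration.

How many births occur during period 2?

3139

Call the bands 1 to 4, youngest first.
After projecting period 1:
Births: 8000 × 0.394 = 3152
Band 2: 12300 × 0.967 = 11894
Band 3: 8300 × 0.96 = 7968
Band 4: 8000 × 0.954 + 2300 × 0.621 = 7632 + 1428 = 9060
Net migration: Band 4 + 190 → 9250
→ [3152, 11894, 7968, 9250]
After projecting period 2:
Births: 7968 × 0.394 = 3139
Band 2: 3152 × 0.967 = 3048
Band 3: 11894 × 0.96 = 11418
Band 4: 7968 × 0.954 + 9250 × 0.621 = 7601 + 5744 = 13345
Net migration: Band 4 + 190 → 13535
→ [3139, 3048, 11418, 13535]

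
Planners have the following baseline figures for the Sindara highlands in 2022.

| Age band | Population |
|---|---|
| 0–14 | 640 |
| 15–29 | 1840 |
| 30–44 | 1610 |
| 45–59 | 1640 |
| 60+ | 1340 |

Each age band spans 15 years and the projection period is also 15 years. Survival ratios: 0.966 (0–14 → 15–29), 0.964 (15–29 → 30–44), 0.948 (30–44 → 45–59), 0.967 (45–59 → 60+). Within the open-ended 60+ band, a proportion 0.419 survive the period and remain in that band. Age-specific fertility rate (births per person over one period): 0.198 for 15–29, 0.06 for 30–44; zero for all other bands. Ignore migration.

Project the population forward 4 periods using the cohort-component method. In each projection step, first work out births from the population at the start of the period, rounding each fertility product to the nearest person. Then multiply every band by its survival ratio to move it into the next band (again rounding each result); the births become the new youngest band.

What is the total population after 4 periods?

2454

— Period 1 —
Births: 1840 × 0.198 = 364  |  1610 × 0.06 = 97 → total 461
15–29: 640 × 0.966 = 618
30–44: 1840 × 0.964 = 1774
45–59: 1610 × 0.948 = 1526
60+: 1640 × 0.967 + 1340 × 0.419 = 1586 + 561 = 2147
Giving 461 / 618 / 1774 / 1526 / 2147.
— Period 2 —
Births: 618 × 0.198 = 122  |  1774 × 0.06 = 106 → total 228
15–29: 461 × 0.966 = 445
30–44: 618 × 0.964 = 596
45–59: 1774 × 0.948 = 1682
60+: 1526 × 0.967 + 2147 × 0.419 = 1476 + 900 = 2376
Giving 228 / 445 / 596 / 1682 / 2376.
— Period 3 —
Births: 445 × 0.198 = 88  |  596 × 0.06 = 36 → total 124
15–29: 228 × 0.966 = 220
30–44: 445 × 0.964 = 429
45–59: 596 × 0.948 = 565
60+: 1682 × 0.967 + 2376 × 0.419 = 1626 + 996 = 2622
Giving 124 / 220 / 429 / 565 / 2622.
— Period 4 —
Births: 220 × 0.198 = 44  |  429 × 0.06 = 26 → total 70
15–29: 124 × 0.966 = 120
30–44: 220 × 0.964 = 212
45–59: 429 × 0.948 = 407
60+: 565 × 0.967 + 2622 × 0.419 = 546 + 1099 = 1645
Giving 70 / 120 / 212 / 407 / 1645.
Total after period 4: 70 + 120 + 212 + 407 + 1645 = 2454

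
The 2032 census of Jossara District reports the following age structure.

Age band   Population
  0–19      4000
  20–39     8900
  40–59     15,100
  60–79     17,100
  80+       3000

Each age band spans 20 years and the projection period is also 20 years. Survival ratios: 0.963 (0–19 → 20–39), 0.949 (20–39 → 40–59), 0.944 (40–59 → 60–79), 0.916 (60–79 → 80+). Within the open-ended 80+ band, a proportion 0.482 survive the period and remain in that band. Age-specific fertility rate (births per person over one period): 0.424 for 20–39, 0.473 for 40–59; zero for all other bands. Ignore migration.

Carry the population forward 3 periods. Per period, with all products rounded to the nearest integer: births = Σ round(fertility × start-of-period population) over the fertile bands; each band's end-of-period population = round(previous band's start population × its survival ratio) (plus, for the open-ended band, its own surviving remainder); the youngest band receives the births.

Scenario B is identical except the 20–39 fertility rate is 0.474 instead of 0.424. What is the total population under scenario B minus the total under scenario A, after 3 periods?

1322

Let band 1 be 0–19 through band 5 = 80+.
Period 1.
Births: 8900 × 0.424 = 3774 ; 15100 × 0.473 = 7142 → 10916
Band 2: 4000 × 0.963 = 3852
Band 3: 8900 × 0.949 = 8446
Band 4: 15100 × 0.944 = 14254
Band 5: 17100 × 0.916 + 3000 × 0.482 = 15664 + 1446 = 17110
→ [10916, 3852, 8446, 14254, 17110]
Period 2.
Births: 3852 × 0.424 = 1633 ; 8446 × 0.473 = 3995 → 5628
Band 2: 10916 × 0.963 = 10512
Band 3: 3852 × 0.949 = 3656
Band 4: 8446 × 0.944 = 7973
Band 5: 14254 × 0.916 + 17110 × 0.482 = 13057 + 8247 = 21304
→ [5628, 10512, 3656, 7973, 21304]
Period 3.
Births: 10512 × 0.424 = 4457 ; 3656 × 0.473 = 1729 → 6186
Band 2: 5628 × 0.963 = 5420
Band 3: 10512 × 0.949 = 9976
Band 4: 3656 × 0.944 = 3451
Band 5: 7973 × 0.916 + 21304 × 0.482 = 7303 + 10269 = 17572
→ [6186, 5420, 9976, 3451, 17572]
Scenario A total after 3 periods: 42605
Scenario B projection —
Period 1.
Births: 8900 × 0.474 = 4219 ; 15100 × 0.473 = 7142 → 11361
Band 2: 4000 × 0.963 = 3852
Band 3: 8900 × 0.949 = 8446
Band 4: 15100 × 0.944 = 14254
Band 5: 17100 × 0.916 + 3000 × 0.482 = 15664 + 1446 = 17110
→ [11361, 3852, 8446, 14254, 17110]
Period 2.
Births: 3852 × 0.474 = 1826 ; 8446 × 0.473 = 3995 → 5821
Band 2: 11361 × 0.963 = 10941
Band 3: 3852 × 0.949 = 3656
Band 4: 8446 × 0.944 = 7973
Band 5: 14254 × 0.916 + 17110 × 0.482 = 13057 + 8247 = 21304
→ [5821, 10941, 3656, 7973, 21304]
Period 3.
Births: 10941 × 0.474 = 5186 ; 3656 × 0.473 = 1729 → 6915
Band 2: 5821 × 0.963 = 5606
Band 3: 10941 × 0.949 = 10383
Band 4: 3656 × 0.944 = 3451
Band 5: 7973 × 0.916 + 21304 × 0.482 = 7303 + 10269 = 17572
→ [6915, 5606, 10383, 3451, 17572]
Scenario B total after 3 periods: 43927
Difference B − A = 43927 − 42605 = 1322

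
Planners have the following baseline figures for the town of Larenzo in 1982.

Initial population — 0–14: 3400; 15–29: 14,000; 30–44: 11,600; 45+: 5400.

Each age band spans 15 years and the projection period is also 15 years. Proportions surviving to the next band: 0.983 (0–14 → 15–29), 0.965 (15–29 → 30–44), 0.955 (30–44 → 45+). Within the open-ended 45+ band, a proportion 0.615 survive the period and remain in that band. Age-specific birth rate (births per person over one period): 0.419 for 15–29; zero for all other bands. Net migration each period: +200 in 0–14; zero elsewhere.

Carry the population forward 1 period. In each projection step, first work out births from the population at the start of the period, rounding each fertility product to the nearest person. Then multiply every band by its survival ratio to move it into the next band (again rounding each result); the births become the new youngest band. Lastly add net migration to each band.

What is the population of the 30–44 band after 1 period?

(Bands numbered youngest = 1 to oldest = 4.)
After projecting period 1:
Births: 14000 × 0.419 = 5866
Band 2: 3400 × 0.983 = 3342
Band 3: 14000 × 0.965 = 13510
Band 4: 11600 × 0.955 + 5400 × 0.615 = 11078 + 3321 = 14399
Net migration: Band 1 + 200 → 6066
Giving 6066 / 3342 / 13510 / 14399.

13510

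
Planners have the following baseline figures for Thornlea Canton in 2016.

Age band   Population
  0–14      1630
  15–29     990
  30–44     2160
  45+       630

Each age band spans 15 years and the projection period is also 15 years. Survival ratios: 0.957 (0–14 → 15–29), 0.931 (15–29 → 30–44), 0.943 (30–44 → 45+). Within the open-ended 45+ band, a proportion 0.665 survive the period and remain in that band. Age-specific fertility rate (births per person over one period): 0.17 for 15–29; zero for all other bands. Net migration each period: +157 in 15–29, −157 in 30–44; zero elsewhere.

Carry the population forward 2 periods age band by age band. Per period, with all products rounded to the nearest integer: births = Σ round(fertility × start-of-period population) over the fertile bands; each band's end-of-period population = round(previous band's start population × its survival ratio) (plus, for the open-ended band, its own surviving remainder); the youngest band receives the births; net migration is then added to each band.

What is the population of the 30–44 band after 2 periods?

1442

After projecting period 1:
Births: 990 * 0.17 = 168
15–29: 1630 * 0.957 = 1560
30–44: 990 * 0.931 = 922
45+: 2160 * 0.943 + 630 * 0.665 = 2037 + 419 = 2456
Net migration: 15–29 + 157 → 1717; 30–44 − 157 → 765
→ [168, 1717, 765, 2456]
After projecting period 2:
Births: 1717 * 0.17 = 292
15–29: 168 * 0.957 = 161
30–44: 1717 * 0.931 = 1599
45+: 765 * 0.943 + 2456 * 0.665 = 721 + 1633 = 2354
Net migration: 15–29 + 157 → 318; 30–44 − 157 → 1442
→ [292, 318, 1442, 2354]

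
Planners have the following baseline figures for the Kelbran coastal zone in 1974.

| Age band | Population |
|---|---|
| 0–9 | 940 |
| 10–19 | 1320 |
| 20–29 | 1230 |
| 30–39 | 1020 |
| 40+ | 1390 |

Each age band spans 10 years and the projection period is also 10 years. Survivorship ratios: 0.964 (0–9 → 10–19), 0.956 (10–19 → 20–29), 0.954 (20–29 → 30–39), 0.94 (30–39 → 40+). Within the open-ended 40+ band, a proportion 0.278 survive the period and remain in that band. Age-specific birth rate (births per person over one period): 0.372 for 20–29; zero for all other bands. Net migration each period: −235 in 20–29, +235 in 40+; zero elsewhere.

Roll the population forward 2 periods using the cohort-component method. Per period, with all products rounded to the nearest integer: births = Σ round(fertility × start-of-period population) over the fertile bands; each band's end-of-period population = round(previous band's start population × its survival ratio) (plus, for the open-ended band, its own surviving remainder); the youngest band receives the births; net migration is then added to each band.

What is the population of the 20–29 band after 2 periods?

631

Call the bands 1 to 5, youngest first.
Period 1.
Births: 1230 × 0.372 = 458
Band 2: 940 × 0.964 = 906
Band 3: 1320 × 0.956 = 1262
Band 4: 1230 × 0.954 = 1173
Band 5: 1020 × 0.94 + 1390 × 0.278 = 959 + 386 = 1345
Net migration: Band 3 − 235 → 1027; Band 5 + 235 → 1580
→ [458, 906, 1027, 1173, 1580]
Period 2.
Births: 1027 × 0.372 = 382
Band 2: 458 × 0.964 = 442
Band 3: 906 × 0.956 = 866
Band 4: 1027 × 0.954 = 980
Band 5: 1173 × 0.94 + 1580 × 0.278 = 1103 + 439 = 1542
Net migration: Band 3 − 235 → 631; Band 5 + 235 → 1777
→ [382, 442, 631, 980, 1777]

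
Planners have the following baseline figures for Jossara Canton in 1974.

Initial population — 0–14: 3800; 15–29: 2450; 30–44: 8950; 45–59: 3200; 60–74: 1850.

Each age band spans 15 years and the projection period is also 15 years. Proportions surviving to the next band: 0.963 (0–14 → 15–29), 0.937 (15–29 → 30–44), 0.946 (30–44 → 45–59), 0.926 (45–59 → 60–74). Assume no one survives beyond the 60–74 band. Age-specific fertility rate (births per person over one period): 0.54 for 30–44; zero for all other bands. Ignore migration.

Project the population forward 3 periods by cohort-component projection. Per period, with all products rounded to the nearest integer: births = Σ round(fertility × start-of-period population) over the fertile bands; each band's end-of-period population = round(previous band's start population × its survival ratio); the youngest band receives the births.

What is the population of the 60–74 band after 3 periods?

2011

[period 1]
Births: 8950 × 0.54 = 4833
15–29: 3800 × 0.963 = 3659
30–44: 2450 × 0.937 = 2296
45–59: 8950 × 0.946 = 8467
60–74: 3200 × 0.926 = 2963
Giving 4833 / 3659 / 2296 / 8467 / 2963.
[period 2]
Births: 2296 × 0.54 = 1240
15–29: 4833 × 0.963 = 4654
30–44: 3659 × 0.937 = 3428
45–59: 2296 × 0.946 = 2172
60–74: 8467 × 0.926 = 7840
Giving 1240 / 4654 / 3428 / 2172 / 7840.
[period 3]
Births: 3428 × 0.54 = 1851
15–29: 1240 × 0.963 = 1194
30–44: 4654 × 0.937 = 4361
45–59: 3428 × 0.946 = 3243
60–74: 2172 × 0.926 = 2011
Giving 1851 / 1194 / 4361 / 3243 / 2011.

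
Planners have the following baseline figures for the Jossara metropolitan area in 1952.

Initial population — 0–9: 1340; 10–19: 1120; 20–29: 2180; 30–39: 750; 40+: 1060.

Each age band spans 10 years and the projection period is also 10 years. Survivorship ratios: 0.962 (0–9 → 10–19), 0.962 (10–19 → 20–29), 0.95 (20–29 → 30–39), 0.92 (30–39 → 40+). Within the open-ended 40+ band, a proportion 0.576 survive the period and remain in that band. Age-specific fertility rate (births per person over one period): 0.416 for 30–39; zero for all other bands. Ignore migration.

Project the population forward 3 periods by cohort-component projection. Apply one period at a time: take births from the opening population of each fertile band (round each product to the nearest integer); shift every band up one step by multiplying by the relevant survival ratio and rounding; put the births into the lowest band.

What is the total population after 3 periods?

Let group 1 be 0–9 through group 5 = 40+.
After projecting period 1:
Births: 750 * 0.416 = 312
Group 2: 1340 * 0.962 = 1289
Group 3: 1120 * 0.962 = 1077
Group 4: 2180 * 0.95 = 2071
Group 5: 750 * 0.92 + 1060 * 0.576 = 690 + 611 = 1301
Population now: 0–9=312, 10–19=1289, 20–29=1077, 30–39=2071, 40+=1301
After projecting period 2:
Births: 2071 * 0.416 = 862
Group 2: 312 * 0.962 = 300
Group 3: 1289 * 0.962 = 1240
Group 4: 1077 * 0.95 = 1023
Group 5: 2071 * 0.92 + 1301 * 0.576 = 1905 + 749 = 2654
Population now: 0–9=862, 10–19=300, 20–29=1240, 30–39=1023, 40+=2654
After projecting period 3:
Births: 1023 * 0.416 = 426
Group 2: 862 * 0.962 = 829
Group 3: 300 * 0.962 = 289
Group 4: 1240 * 0.95 = 1178
Group 5: 1023 * 0.92 + 2654 * 0.576 = 941 + 1529 = 2470
Population now: 0–9=426, 10–19=829, 20–29=289, 30–39=1178, 40+=2470
Total after period 3: 426 + 829 + 289 + 1178 + 2470 = 5192

5192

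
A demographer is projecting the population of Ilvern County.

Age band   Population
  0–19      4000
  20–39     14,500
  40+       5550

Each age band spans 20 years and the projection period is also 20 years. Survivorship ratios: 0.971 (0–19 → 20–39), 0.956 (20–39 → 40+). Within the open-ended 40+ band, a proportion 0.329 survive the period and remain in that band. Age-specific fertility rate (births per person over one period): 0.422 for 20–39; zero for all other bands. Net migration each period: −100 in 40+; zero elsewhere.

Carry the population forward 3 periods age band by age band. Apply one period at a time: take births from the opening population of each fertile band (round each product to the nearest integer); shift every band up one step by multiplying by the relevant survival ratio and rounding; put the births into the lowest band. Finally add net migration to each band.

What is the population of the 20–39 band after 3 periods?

— Period 1 —
Births: 14500 × 0.422 = 6119
20–39: 4000 × 0.971 = 3884
40+: 14500 × 0.956 + 5550 × 0.329 = 13862 + 1826 = 15688
Net migration: 40+ − 100 → 15588
End of period: [6119, 3884, 15588]
— Period 2 —
Births: 3884 × 0.422 = 1639
20–39: 6119 × 0.971 = 5942
40+: 3884 × 0.956 + 15588 × 0.329 = 3713 + 5128 = 8841
Net migration: 40+ − 100 → 8741
End of period: [1639, 5942, 8741]
— Period 3 —
Births: 5942 × 0.422 = 2508
20–39: 1639 × 0.971 = 1591
40+: 5942 × 0.956 + 8741 × 0.329 = 5681 + 2876 = 8557
Net migration: 40+ − 100 → 8457
End of period: [2508, 1591, 8457]

1591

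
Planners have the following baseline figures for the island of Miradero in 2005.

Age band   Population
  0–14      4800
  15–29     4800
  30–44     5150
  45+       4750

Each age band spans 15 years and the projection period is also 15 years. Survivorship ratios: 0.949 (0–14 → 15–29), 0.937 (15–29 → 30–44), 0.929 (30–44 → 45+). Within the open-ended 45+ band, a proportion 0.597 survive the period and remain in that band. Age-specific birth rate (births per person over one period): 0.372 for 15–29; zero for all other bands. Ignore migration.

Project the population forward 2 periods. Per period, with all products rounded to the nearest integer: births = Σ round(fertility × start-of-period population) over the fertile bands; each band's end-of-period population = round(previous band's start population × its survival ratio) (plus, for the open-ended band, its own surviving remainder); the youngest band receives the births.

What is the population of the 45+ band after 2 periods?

8728

Call the groups 1 to 4, youngest first.
Period 1.
Births: 4800 * 0.372 = 1786
Group 2: 4800 * 0.949 = 4555
Group 3: 4800 * 0.937 = 4498
Group 4: 5150 * 0.929 + 4750 * 0.597 = 4784 + 2836 = 7620
End of period: [1786, 4555, 4498, 7620]
Period 2.
Births: 4555 * 0.372 = 1694
Group 2: 1786 * 0.949 = 1695
Group 3: 4555 * 0.937 = 4268
Group 4: 4498 * 0.929 + 7620 * 0.597 = 4179 + 4549 = 8728
End of period: [1694, 1695, 4268, 8728]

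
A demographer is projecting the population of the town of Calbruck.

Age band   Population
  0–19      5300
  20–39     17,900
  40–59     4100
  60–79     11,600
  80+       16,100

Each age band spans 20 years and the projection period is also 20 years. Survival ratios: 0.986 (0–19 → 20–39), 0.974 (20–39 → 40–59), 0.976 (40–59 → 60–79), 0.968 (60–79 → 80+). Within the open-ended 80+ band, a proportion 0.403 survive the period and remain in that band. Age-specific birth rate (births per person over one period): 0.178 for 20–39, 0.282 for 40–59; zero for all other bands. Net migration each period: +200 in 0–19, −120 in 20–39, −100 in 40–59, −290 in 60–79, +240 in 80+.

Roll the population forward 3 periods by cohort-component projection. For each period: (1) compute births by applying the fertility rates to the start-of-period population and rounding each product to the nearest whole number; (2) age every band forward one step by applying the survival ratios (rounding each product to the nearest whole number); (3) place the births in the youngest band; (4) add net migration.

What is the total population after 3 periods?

37552

After projecting period 1:
Births: 17900 * 0.178 = 3186  |  4100 * 0.282 = 1156 → 4342
20–39: 5300 * 0.986 = 5226
40–59: 17900 * 0.974 = 17435
60–79: 4100 * 0.976 = 4002
80+: 11600 * 0.968 + 16100 * 0.403 = 11229 + 6488 = 17717
Net migration: 0–19 + 200 → 4542; 20–39 − 120 → 5106; 40–59 − 100 → 17335; 60–79 − 290 → 3712; 80+ + 240 → 17957
→ [4542, 5106, 17335, 3712, 17957]
After projecting period 2:
Births: 5106 * 0.178 = 909  |  17335 * 0.282 = 4888 → 5797
20–39: 4542 * 0.986 = 4478
40–59: 5106 * 0.974 = 4973
60–79: 17335 * 0.976 = 16919
80+: 3712 * 0.968 + 17957 * 0.403 = 3593 + 7237 = 10830
Net migration: 0–19 + 200 → 5997; 20–39 − 120 → 4358; 40–59 − 100 → 4873; 60–79 − 290 → 16629; 80+ + 240 → 11070
→ [5997, 4358, 4873, 16629, 11070]
After projecting period 3:
Births: 4358 * 0.178 = 776  |  4873 * 0.282 = 1374 → 2150
20–39: 5997 * 0.986 = 5913
40–59: 4358 * 0.974 = 4245
60–79: 4873 * 0.976 = 4756
80+: 16629 * 0.968 + 11070 * 0.403 = 16097 + 4461 = 20558
Net migration: 0–19 + 200 → 2350; 20–39 − 120 → 5793; 40–59 − 100 → 4145; 60–79 − 290 → 4466; 80+ + 240 → 20798
→ [2350, 5793, 4145, 4466, 20798]
Total after period 3: 2350 + 5793 + 4145 + 4466 + 20798 = 37552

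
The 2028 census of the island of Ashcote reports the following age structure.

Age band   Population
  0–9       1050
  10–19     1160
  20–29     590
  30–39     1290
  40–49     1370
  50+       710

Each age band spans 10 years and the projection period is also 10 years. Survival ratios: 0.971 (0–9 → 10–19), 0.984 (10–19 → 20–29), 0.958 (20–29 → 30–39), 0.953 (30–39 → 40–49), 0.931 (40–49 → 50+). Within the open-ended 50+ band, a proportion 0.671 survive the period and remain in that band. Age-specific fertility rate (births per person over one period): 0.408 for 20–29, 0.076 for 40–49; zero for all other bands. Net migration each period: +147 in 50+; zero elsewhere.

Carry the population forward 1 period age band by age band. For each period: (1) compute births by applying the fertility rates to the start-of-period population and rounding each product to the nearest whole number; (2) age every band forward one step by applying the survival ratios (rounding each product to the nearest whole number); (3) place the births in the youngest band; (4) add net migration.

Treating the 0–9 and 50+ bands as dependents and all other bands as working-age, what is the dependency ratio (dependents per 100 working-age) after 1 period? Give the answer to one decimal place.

56.7

(Groups numbered youngest = 1 to oldest = 6.)
Period 1:
Births: 590 * 0.408 = 241  |  1370 * 0.076 = 104 — total 345
Group 2: 1050 * 0.971 = 1020
Group 3: 1160 * 0.984 = 1141
Group 4: 590 * 0.958 = 565
Group 5: 1290 * 0.953 = 1229
Group 6: 1370 * 0.931 + 710 * 0.671 = 1275 + 476 = 1751
Net migration: Group 6 + 147 → 1898
Giving 345 / 1020 / 1141 / 565 / 1229 / 1898.
Dependents (band 0–9 + band 50+) = 345 + 1898 = 2243; working-age = 3955; ratio = 2243/3955 × 100 = 56.7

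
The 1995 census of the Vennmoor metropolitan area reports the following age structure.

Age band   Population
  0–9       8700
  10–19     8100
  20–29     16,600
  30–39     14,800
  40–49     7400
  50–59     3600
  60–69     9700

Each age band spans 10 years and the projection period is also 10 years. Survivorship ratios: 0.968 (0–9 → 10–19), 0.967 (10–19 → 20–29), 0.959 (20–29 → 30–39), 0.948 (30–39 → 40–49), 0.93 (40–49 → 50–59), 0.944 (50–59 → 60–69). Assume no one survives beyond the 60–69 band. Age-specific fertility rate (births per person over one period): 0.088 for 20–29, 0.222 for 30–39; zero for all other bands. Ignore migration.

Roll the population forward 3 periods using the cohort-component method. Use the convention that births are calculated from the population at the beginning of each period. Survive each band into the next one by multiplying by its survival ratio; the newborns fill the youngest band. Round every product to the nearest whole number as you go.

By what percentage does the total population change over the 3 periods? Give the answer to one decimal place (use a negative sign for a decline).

-24.2

Period 1.
Births: 16600 * 0.088 = 1461 ; 14800 * 0.222 = 3286 ⇒ total 4747
10–19: 8700 * 0.968 = 8422
20–29: 8100 * 0.967 = 7833
30–39: 16600 * 0.959 = 15919
40–49: 14800 * 0.948 = 14030
50–59: 7400 * 0.93 = 6882
60–69: 3600 * 0.944 = 3398
Giving 4747 / 8422 / 7833 / 15919 / 14030 / 6882 / 3398.
Period 2.
Births: 7833 * 0.088 = 689 ; 15919 * 0.222 = 3534 ⇒ total 4223
10–19: 4747 * 0.968 = 4595
20–29: 8422 * 0.967 = 8144
30–39: 7833 * 0.959 = 7512
40–49: 15919 * 0.948 = 15091
50–59: 14030 * 0.93 = 13048
60–69: 6882 * 0.944 = 6497
Giving 4223 / 4595 / 8144 / 7512 / 15091 / 13048 / 6497.
Period 3.
Births: 8144 * 0.088 = 717 ; 7512 * 0.222 = 1668 ⇒ total 2385
10–19: 4223 * 0.968 = 4088
20–29: 4595 * 0.967 = 4443
30–39: 8144 * 0.959 = 7810
40–49: 7512 * 0.948 = 7121
50–59: 15091 * 0.93 = 14035
60–69: 13048 * 0.944 = 12317
Giving 2385 / 4088 / 4443 / 7810 / 7121 / 14035 / 12317.
Total: 68900 → 52199; change = -16701; percentage change = -24.2%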